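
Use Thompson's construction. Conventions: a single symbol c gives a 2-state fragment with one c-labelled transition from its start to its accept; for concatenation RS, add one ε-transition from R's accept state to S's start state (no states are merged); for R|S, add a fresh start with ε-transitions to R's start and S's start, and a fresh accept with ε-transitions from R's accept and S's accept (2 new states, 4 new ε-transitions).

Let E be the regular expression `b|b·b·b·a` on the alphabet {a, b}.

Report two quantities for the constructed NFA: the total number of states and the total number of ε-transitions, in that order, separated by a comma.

Recursing over subexpressions:
Each of the 5 symbol leaves contributes 2 states and 0 ε-transitions.
  b·b·b·a — 8 states, 3 ε-transitions
  b|b·b·b·a — 12 states, 7 ε-transitions

12, 7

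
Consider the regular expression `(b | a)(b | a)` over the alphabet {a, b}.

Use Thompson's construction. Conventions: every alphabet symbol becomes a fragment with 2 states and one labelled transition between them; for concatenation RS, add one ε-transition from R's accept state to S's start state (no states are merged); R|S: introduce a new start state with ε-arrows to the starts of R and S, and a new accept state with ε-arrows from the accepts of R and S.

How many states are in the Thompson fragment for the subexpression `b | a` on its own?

6

Fragment for `b | a`:
Each of the 2 symbol leaves contributes a 2-state fragment.
  b | a — 6 states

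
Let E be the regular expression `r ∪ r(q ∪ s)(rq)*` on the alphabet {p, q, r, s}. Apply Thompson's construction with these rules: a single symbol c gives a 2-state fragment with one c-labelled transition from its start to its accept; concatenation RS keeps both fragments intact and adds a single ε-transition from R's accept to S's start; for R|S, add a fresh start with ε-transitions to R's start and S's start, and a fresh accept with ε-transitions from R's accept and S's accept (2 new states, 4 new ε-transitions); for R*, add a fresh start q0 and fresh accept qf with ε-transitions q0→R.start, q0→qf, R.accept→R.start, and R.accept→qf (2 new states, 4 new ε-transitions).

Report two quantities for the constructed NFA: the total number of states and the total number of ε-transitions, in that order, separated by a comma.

18, 15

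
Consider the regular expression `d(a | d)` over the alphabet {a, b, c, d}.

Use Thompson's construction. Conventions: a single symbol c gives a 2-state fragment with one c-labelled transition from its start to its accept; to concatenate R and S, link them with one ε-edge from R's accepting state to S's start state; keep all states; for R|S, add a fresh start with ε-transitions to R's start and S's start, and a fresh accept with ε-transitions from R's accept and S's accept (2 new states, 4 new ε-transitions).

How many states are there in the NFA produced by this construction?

8

Building bottom-up:
Each of the 3 symbol leaves contributes a 2-state fragment.
  a | d — 6 states
  d(a | d) — 8 states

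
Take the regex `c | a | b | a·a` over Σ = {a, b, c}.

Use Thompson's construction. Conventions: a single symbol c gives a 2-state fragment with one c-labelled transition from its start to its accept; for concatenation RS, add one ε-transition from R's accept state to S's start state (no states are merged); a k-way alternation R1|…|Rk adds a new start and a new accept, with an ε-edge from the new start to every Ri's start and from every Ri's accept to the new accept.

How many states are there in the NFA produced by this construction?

12

Building bottom-up:
Each of the 5 symbol leaves contributes a 2-state fragment.
  a·a : 4 states
  c | a | b | a·a : 12 states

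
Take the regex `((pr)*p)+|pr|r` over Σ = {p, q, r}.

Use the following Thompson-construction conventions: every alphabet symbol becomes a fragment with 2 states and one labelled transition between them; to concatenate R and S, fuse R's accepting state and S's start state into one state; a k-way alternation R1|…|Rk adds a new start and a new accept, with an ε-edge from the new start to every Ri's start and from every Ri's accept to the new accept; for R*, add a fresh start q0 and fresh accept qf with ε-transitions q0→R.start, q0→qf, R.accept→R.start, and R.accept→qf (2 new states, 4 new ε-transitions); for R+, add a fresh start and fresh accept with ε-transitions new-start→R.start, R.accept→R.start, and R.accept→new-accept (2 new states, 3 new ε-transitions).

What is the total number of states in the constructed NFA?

By structural recursion:
Each of the 6 symbol leaves contributes a 2-state fragment.
  pr — 3 states
  (pr)* — 5 states
  (pr)*p — 6 states
  ((pr)*p)+ — 8 states
  pr — 3 states
  ((pr)*p)+|pr|r — 15 states

15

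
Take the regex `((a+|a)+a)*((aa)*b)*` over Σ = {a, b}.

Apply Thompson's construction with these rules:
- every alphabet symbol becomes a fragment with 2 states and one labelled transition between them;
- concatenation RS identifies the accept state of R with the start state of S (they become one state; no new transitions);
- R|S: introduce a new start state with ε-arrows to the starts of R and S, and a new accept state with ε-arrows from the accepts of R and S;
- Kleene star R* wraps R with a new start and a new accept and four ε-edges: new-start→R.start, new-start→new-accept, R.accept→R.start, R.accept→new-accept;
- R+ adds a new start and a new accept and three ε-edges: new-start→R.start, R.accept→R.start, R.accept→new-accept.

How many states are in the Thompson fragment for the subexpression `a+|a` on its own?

8

Fragment for `a+|a`:
Each of the 2 symbol leaves contributes a 2-state fragment.
  a+ — 4 states
  a+|a — 8 states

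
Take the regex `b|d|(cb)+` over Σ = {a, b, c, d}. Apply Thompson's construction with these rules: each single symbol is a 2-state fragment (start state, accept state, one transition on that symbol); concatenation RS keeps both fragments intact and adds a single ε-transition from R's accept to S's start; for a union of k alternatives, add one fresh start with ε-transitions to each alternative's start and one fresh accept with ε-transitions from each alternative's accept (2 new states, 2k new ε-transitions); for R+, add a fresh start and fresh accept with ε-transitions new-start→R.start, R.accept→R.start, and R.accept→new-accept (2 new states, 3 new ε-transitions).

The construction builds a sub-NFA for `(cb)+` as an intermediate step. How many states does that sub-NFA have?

Fragment for `(cb)+`:
Each of the 2 symbol leaves contributes a 2-state fragment.
  cb → 4 states
  (cb)+ → 6 states

6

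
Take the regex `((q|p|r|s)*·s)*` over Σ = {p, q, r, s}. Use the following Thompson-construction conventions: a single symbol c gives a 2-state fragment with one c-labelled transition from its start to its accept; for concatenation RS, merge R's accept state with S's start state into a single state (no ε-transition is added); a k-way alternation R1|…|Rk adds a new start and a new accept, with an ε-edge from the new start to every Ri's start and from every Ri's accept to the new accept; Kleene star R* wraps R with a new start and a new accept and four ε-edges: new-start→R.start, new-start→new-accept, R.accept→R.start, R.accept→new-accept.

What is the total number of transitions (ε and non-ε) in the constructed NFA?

Per subexpression:
Each of the 5 symbol leaves contributes 1 transition (1 symbol, 0 ε).
  q|p|r|s : 12 transitions (4 symbol, 8 ε)
  (q|p|r|s)* : 16 transitions (4 symbol, 12 ε)
  (q|p|r|s)*·s : 17 transitions (5 symbol, 12 ε)
  ((q|p|r|s)*·s)* : 21 transitions (5 symbol, 16 ε)

21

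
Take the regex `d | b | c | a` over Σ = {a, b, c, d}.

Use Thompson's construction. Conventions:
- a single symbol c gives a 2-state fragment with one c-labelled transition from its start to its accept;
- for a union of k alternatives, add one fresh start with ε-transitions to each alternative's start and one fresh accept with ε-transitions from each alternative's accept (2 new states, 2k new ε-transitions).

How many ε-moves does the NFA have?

8

Building bottom-up:
Each of the 4 symbol leaves contributes 0 ε-transitions.
  d | b | c | a = 8 ε-transitions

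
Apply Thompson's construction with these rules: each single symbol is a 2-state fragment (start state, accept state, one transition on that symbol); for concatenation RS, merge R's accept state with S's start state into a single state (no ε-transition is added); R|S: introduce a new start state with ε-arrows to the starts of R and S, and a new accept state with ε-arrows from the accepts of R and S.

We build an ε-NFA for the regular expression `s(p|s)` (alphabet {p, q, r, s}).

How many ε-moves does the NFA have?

4

Building bottom-up:
Each of the 3 symbol leaves contributes 0 ε-transitions.
  p|s : 4 ε-transitions
  s(p|s) : 4 ε-transitions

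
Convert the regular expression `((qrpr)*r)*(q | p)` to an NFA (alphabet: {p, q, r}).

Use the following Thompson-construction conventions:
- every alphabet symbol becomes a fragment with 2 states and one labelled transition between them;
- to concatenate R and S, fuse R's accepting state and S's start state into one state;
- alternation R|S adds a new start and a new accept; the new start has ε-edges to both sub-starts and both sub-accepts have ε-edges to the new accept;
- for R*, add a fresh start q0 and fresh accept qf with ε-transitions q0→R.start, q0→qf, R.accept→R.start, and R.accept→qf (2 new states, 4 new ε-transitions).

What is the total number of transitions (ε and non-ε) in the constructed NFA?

19

Per subexpression:
Each of the 7 symbol leaves contributes 1 transition (1 symbol, 0 ε).
  qrpr → 4 transitions (4 symbol, 0 ε)
  (qrpr)* → 8 transitions (4 symbol, 4 ε)
  (qrpr)*r → 9 transitions (5 symbol, 4 ε)
  ((qrpr)*r)* → 13 transitions (5 symbol, 8 ε)
  q | p → 6 transitions (2 symbol, 4 ε)
  ((qrpr)*r)*(q | p) → 19 transitions (7 symbol, 12 ε)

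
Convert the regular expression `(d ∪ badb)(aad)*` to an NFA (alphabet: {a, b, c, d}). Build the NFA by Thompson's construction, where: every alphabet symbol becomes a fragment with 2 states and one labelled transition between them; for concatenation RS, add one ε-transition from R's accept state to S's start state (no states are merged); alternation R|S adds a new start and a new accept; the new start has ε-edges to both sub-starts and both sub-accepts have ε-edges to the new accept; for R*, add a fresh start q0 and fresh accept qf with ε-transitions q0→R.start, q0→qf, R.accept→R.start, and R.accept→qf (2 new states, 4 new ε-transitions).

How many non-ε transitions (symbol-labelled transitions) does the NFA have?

8

Building bottom-up:
Each of the 8 symbol leaves contributes exactly 1 symbol transition.
  badb — 4 symbol transitions
  d ∪ badb — 5 symbol transitions
  aad — 3 symbol transitions
  (aad)* — 3 symbol transitions
  (d ∪ badb)(aad)* — 8 symbol transitions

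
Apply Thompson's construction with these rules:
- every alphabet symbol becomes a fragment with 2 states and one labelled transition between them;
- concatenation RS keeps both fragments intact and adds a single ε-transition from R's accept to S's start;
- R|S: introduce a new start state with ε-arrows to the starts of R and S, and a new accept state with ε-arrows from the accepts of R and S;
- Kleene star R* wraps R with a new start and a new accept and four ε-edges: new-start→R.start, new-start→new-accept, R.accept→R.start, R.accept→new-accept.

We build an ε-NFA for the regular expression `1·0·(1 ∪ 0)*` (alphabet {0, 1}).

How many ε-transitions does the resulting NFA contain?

Bottom-up over the parse tree:
Each of the 4 symbol leaves contributes 0 ε-transitions.
  1 ∪ 0 = 4 ε-transitions
  (1 ∪ 0)* = 8 ε-transitions
  1·0·(1 ∪ 0)* = 10 ε-transitions

10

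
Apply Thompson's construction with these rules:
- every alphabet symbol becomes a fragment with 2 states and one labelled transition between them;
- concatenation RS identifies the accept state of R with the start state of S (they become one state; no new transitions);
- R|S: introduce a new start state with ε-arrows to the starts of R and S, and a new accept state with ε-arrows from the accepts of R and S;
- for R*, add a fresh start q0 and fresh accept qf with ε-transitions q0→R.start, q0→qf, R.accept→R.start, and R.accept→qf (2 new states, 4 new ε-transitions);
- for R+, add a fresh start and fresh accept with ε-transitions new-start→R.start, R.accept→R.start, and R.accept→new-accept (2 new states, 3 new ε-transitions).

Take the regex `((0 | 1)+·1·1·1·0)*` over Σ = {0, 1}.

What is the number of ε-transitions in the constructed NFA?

11

By structural recursion:
Each of the 6 symbol leaves contributes 0 ε-transitions.
  0 | 1 = 4 ε-transitions
  (0 | 1)+ = 7 ε-transitions
  (0 | 1)+·1·1·1·0 = 7 ε-transitions
  ((0 | 1)+·1·1·1·0)* = 11 ε-transitions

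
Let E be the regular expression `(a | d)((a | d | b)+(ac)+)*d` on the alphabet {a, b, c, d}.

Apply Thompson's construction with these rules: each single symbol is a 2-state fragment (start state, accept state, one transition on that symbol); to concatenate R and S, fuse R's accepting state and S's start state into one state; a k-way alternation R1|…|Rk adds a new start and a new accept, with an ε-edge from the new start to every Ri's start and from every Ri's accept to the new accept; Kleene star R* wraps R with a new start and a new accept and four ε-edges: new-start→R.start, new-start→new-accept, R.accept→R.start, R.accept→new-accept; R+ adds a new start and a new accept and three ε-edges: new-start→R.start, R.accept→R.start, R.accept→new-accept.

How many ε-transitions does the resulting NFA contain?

20

Building bottom-up:
Each of the 8 symbol leaves contributes 0 ε-transitions.
  a | d → 4 ε-transitions
  a | d | b → 6 ε-transitions
  (a | d | b)+ → 9 ε-transitions
  ac → 0 ε-transitions
  (ac)+ → 3 ε-transitions
  (a | d | b)+(ac)+ → 12 ε-transitions
  ((a | d | b)+(ac)+)* → 16 ε-transitions
  (a | d)((a | d | b)+(ac)+)*d → 20 ε-transitions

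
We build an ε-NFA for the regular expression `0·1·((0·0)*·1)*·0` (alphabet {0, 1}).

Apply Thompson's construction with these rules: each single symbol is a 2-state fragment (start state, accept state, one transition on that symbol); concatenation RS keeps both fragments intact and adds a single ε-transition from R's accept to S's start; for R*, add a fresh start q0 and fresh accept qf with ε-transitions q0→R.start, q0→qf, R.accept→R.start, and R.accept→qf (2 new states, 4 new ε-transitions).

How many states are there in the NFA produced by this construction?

Per subexpression:
Each of the 6 symbol leaves contributes a 2-state fragment.
  0·0 → 4 states
  (0·0)* → 6 states
  (0·0)*·1 → 8 states
  ((0·0)*·1)* → 10 states
  0·1·((0·0)*·1)*·0 → 16 states

16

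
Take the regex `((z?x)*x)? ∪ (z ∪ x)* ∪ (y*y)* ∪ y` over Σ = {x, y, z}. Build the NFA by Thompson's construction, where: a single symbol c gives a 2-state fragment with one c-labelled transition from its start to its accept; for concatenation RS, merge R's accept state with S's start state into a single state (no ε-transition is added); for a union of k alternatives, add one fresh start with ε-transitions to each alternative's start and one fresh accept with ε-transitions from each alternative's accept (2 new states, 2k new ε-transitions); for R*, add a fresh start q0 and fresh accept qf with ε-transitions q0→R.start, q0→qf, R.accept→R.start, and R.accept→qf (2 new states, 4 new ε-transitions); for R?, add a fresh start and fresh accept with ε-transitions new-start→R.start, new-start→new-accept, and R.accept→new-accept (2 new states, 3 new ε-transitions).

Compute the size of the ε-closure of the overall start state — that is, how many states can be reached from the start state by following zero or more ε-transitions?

20

Compute the ε-closure size of each fragment's start state recursively; a symbol fragment's start has no outgoing ε-edge, so its closure is just itself (size 1).
  z? : C = 1 (new start) + 1 (body) + 1 (new accept, via ε) = 3
  z?x : C = 3 + (1−1) = 3 (closure spills across the concat boundary because the left factor accepts ε)
  (z?x)* : C = 1 (new start) + 3 (body) + 1 (new accept) = 5
  (z?x)*x : the left operand accepts ε, so the closure extends into the next operand (the shared merged state is already counted); C = 5 + (1−1) = 5
  ((z?x)*x)? : new start has ε-edges to the inner start and to the new accept, so C = 2 + 5 = 7
  z ∪ x : C = 1 + 1 + 1 = 3 (the new accept is not ε-reachable since no branch accepts ε)
  (z ∪ x)* : the star's fresh start ε-reaches both the body's start and the fresh accept: C = 2 + 3 = 5
  y* : C = 1 (new start) + 1 (body) + 1 (new accept) = 3
  y*y : the left operand accepts ε, so the closure extends into the next operand (the shared merged state is already counted); C = 3 + (1−1) = 3
  (y*y)* : new start has ε-edges to the inner start and to the new accept, so C = 2 + 3 = 5
  ((z?x)*x)? ∪ (z ∪ x)* ∪ (y*y)* ∪ y : C = 1 (new start) + (7 + 5 + 5 + 1) + 1 (new accept, since some branch ε-reaches its own accept) = 20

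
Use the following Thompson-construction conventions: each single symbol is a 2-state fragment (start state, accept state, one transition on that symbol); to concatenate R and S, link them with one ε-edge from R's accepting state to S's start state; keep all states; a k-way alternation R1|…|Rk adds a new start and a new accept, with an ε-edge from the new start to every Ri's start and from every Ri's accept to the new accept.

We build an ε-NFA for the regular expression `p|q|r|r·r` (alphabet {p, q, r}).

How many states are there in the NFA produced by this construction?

Building bottom-up:
Each of the 5 symbol leaves contributes a 2-state fragment.
  r·r = 4 states
  p|q|r|r·r = 12 states

12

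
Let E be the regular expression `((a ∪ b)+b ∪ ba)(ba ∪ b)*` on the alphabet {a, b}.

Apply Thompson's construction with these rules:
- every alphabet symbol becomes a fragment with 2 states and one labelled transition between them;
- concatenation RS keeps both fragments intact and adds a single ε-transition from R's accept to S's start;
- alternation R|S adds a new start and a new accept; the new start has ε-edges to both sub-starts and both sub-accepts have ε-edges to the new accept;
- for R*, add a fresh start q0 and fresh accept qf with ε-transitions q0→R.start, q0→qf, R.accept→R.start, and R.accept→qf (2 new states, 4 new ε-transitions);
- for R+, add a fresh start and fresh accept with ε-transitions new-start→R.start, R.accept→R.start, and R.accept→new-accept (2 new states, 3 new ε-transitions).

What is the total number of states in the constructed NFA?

By structural recursion:
Each of the 8 symbol leaves contributes a 2-state fragment.
  a ∪ b → 6 states
  (a ∪ b)+ → 8 states
  (a ∪ b)+b → 10 states
  ba → 4 states
  (a ∪ b)+b ∪ ba → 16 states
  ba → 4 states
  ba ∪ b → 8 states
  (ba ∪ b)* → 10 states
  ((a ∪ b)+b ∪ ba)(ba ∪ b)* → 26 states

26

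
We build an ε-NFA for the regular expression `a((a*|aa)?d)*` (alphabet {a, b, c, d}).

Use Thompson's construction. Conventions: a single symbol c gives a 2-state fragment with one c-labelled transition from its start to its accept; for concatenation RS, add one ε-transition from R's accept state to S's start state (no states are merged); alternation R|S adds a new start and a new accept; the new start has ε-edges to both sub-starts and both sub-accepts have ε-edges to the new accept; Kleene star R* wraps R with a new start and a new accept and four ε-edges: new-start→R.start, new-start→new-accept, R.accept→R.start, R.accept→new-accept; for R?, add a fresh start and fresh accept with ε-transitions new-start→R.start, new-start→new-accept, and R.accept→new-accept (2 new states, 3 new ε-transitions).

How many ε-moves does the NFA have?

18

By structural recursion:
Each of the 5 symbol leaves contributes 0 ε-transitions.
  a* — 4 ε-transitions
  aa — 1 ε-transition
  a*|aa — 9 ε-transitions
  (a*|aa)? — 12 ε-transitions
  (a*|aa)?d — 13 ε-transitions
  ((a*|aa)?d)* — 17 ε-transitions
  a((a*|aa)?d)* — 18 ε-transitions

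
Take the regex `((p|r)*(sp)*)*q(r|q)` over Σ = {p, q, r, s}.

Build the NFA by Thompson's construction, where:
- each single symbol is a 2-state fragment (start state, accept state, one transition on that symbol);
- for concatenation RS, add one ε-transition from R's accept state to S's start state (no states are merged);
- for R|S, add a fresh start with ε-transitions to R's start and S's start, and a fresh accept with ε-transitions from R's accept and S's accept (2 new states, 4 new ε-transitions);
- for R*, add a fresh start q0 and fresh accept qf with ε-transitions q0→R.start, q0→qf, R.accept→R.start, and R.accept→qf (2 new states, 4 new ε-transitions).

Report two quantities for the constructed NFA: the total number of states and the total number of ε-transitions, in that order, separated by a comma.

Per subexpression:
Each of the 7 symbol leaves contributes 2 states and 0 ε-transitions.
  p|r = 6 states, 4 ε-transitions
  (p|r)* = 8 states, 8 ε-transitions
  sp = 4 states, 1 ε-transition
  (sp)* = 6 states, 5 ε-transitions
  (p|r)*(sp)* = 14 states, 14 ε-transitions
  ((p|r)*(sp)*)* = 16 states, 18 ε-transitions
  r|q = 6 states, 4 ε-transitions
  ((p|r)*(sp)*)*q(r|q) = 24 states, 24 ε-transitions

24, 24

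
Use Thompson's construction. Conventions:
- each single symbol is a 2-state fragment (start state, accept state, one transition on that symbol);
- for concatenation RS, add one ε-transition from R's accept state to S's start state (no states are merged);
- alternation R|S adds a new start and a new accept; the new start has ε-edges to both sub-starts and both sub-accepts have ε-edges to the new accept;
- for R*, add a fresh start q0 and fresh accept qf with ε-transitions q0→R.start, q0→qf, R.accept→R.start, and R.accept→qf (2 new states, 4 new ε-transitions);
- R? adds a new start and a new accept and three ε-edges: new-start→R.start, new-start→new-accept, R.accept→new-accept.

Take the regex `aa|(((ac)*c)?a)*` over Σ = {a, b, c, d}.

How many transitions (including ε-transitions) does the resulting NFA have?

25

By structural recursion:
Each of the 6 symbol leaves contributes 1 transition (1 symbol, 0 ε).
  aa — 3 transitions (2 symbol, 1 ε)
  ac — 3 transitions (2 symbol, 1 ε)
  (ac)* — 7 transitions (2 symbol, 5 ε)
  (ac)*c — 9 transitions (3 symbol, 6 ε)
  ((ac)*c)? — 12 transitions (3 symbol, 9 ε)
  ((ac)*c)?a — 14 transitions (4 symbol, 10 ε)
  (((ac)*c)?a)* — 18 transitions (4 symbol, 14 ε)
  aa|(((ac)*c)?a)* — 25 transitions (6 symbol, 19 ε)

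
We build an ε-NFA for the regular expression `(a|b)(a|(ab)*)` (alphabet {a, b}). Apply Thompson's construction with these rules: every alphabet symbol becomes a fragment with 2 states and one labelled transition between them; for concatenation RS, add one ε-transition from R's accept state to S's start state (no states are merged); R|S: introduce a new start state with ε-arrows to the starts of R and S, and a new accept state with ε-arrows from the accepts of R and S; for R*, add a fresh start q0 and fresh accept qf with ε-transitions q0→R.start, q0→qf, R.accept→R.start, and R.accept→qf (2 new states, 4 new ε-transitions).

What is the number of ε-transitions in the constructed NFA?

14

Per subexpression:
Each of the 5 symbol leaves contributes 0 ε-transitions.
  a|b → 4 ε-transitions
  ab → 1 ε-transition
  (ab)* → 5 ε-transitions
  a|(ab)* → 9 ε-transitions
  (a|b)(a|(ab)*) → 14 ε-transitions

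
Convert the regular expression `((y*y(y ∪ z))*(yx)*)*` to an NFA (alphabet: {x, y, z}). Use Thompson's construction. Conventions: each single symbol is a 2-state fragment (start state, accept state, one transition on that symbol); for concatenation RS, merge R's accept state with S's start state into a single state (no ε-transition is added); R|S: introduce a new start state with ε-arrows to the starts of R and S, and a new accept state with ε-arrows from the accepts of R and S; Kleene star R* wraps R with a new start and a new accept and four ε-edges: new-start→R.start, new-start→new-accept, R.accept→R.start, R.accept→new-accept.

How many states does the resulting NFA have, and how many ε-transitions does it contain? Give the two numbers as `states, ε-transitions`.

18, 20

Bottom-up over the parse tree:
Each of the 6 symbol leaves contributes 2 states and 0 ε-transitions.
  y* = 4 states, 4 ε-transitions
  y ∪ z = 6 states, 4 ε-transitions
  y*y(y ∪ z) = 10 states, 8 ε-transitions
  (y*y(y ∪ z))* = 12 states, 12 ε-transitions
  yx = 3 states, 0 ε-transitions
  (yx)* = 5 states, 4 ε-transitions
  (y*y(y ∪ z))*(yx)* = 16 states, 16 ε-transitions
  ((y*y(y ∪ z))*(yx)*)* = 18 states, 20 ε-transitions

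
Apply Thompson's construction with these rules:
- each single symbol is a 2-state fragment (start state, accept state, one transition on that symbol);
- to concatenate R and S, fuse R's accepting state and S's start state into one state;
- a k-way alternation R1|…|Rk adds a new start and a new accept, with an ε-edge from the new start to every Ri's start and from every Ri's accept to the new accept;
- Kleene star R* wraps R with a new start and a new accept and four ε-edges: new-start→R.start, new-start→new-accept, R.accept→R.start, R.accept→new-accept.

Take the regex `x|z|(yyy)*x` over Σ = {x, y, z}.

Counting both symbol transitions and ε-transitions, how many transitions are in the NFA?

Per subexpression:
Each of the 6 symbol leaves contributes 1 transition (1 symbol, 0 ε).
  yyy — 3 transitions (3 symbol, 0 ε)
  (yyy)* — 7 transitions (3 symbol, 4 ε)
  (yyy)*x — 8 transitions (4 symbol, 4 ε)
  x|z|(yyy)*x — 16 transitions (6 symbol, 10 ε)

16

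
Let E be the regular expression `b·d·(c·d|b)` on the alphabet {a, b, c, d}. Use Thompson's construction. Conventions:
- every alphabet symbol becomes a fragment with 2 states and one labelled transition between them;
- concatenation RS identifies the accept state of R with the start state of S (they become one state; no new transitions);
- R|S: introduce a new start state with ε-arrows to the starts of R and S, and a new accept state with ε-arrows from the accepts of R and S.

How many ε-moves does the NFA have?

4

Per subexpression:
Each of the 5 symbol leaves contributes 0 ε-transitions.
  c·d = 0 ε-transitions
  c·d|b = 4 ε-transitions
  b·d·(c·d|b) = 4 ε-transitions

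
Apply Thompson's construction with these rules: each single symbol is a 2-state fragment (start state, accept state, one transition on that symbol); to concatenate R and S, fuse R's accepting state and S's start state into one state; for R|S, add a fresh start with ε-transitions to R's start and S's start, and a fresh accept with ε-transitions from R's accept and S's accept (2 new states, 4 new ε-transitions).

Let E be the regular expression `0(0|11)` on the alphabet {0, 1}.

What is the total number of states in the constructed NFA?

8

Bottom-up over the parse tree:
Each of the 4 symbol leaves contributes a 2-state fragment.
  11 = 3 states
  0|11 = 7 states
  0(0|11) = 8 states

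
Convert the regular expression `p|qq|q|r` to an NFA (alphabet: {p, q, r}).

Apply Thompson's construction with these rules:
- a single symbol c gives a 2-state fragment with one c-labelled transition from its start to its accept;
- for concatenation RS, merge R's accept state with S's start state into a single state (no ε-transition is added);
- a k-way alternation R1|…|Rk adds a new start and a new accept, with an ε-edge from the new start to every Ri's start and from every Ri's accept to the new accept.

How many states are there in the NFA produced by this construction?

11

By structural recursion:
Each of the 5 symbol leaves contributes a 2-state fragment.
  qq — 3 states
  p|qq|q|r — 11 states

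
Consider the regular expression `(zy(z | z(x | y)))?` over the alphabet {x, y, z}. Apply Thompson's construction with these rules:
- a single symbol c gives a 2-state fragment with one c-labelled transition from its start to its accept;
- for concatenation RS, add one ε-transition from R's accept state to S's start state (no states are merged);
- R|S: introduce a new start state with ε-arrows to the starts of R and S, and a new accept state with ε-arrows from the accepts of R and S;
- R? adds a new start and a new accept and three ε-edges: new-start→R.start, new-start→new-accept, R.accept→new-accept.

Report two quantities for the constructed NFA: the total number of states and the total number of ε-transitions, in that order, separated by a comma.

18, 14

Building bottom-up:
Each of the 6 symbol leaves contributes 2 states and 0 ε-transitions.
  x | y = 6 states, 4 ε-transitions
  z(x | y) = 8 states, 5 ε-transitions
  z | z(x | y) = 12 states, 9 ε-transitions
  zy(z | z(x | y)) = 16 states, 11 ε-transitions
  (zy(z | z(x | y)))? = 18 states, 14 ε-transitions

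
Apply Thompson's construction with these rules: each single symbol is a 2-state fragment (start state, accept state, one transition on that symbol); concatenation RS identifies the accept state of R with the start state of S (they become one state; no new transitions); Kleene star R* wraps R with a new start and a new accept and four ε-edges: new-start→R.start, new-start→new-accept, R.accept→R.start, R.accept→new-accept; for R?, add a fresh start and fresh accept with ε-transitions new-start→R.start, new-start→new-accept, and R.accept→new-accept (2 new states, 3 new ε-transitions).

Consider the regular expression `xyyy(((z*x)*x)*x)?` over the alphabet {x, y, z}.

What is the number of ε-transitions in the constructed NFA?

15

By structural recursion:
Each of the 8 symbol leaves contributes 0 ε-transitions.
  z* : 4 ε-transitions
  z*x : 4 ε-transitions
  (z*x)* : 8 ε-transitions
  (z*x)*x : 8 ε-transitions
  ((z*x)*x)* : 12 ε-transitions
  ((z*x)*x)*x : 12 ε-transitions
  (((z*x)*x)*x)? : 15 ε-transitions
  xyyy(((z*x)*x)*x)? : 15 ε-transitions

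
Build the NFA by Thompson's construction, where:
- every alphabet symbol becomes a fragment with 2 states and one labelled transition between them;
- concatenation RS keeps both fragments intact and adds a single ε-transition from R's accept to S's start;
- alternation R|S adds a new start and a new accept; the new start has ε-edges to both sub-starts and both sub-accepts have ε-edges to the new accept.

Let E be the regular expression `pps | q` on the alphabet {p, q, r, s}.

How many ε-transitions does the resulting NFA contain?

6

Building bottom-up:
Each of the 4 symbol leaves contributes 0 ε-transitions.
  pps → 2 ε-transitions
  pps | q → 6 ε-transitions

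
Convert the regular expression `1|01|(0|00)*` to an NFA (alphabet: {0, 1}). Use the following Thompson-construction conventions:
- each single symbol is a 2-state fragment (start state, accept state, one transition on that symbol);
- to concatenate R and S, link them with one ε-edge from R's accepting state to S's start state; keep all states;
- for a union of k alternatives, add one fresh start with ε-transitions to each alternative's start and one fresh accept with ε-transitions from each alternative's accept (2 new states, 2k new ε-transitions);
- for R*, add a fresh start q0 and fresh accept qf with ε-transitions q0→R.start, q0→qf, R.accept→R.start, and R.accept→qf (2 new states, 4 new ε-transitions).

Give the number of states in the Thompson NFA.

18

By structural recursion:
Each of the 6 symbol leaves contributes a 2-state fragment.
  01 = 4 states
  00 = 4 states
  0|00 = 8 states
  (0|00)* = 10 states
  1|01|(0|00)* = 18 states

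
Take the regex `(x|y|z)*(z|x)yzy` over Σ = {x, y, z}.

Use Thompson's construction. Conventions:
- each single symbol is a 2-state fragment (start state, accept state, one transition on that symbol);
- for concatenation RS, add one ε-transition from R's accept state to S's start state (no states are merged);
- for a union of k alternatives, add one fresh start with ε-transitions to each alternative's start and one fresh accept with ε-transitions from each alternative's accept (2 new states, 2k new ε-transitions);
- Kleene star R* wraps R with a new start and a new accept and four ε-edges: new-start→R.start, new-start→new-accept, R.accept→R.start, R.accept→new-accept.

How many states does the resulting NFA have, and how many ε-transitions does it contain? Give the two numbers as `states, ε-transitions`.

Bottom-up over the parse tree:
Each of the 8 symbol leaves contributes 2 states and 0 ε-transitions.
  x|y|z : 8 states, 6 ε-transitions
  (x|y|z)* : 10 states, 10 ε-transitions
  z|x : 6 states, 4 ε-transitions
  (x|y|z)*(z|x)yzy : 22 states, 18 ε-transitions

22, 18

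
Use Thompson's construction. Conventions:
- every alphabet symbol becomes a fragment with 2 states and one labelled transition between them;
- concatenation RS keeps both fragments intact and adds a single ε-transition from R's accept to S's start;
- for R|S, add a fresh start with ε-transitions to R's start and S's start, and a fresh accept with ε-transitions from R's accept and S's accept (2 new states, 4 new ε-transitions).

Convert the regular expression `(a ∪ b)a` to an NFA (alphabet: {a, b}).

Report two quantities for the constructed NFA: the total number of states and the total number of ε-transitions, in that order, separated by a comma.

Bottom-up over the parse tree:
Each of the 3 symbol leaves contributes 2 states and 0 ε-transitions.
  a ∪ b → 6 states, 4 ε-transitions
  (a ∪ b)a → 8 states, 5 ε-transitions

8, 5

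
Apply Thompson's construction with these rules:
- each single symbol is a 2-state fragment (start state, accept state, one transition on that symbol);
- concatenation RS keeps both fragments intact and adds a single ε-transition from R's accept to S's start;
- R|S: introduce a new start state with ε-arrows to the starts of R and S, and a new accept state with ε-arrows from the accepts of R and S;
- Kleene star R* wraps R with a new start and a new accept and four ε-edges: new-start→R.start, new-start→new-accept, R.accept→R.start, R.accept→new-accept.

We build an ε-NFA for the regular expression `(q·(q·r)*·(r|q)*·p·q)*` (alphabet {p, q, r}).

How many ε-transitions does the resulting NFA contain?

21

Recursing over subexpressions:
Each of the 7 symbol leaves contributes 0 ε-transitions.
  q·r : 1 ε-transition
  (q·r)* : 5 ε-transitions
  r|q : 4 ε-transitions
  (r|q)* : 8 ε-transitions
  q·(q·r)*·(r|q)*·p·q : 17 ε-transitions
  (q·(q·r)*·(r|q)*·p·q)* : 21 ε-transitions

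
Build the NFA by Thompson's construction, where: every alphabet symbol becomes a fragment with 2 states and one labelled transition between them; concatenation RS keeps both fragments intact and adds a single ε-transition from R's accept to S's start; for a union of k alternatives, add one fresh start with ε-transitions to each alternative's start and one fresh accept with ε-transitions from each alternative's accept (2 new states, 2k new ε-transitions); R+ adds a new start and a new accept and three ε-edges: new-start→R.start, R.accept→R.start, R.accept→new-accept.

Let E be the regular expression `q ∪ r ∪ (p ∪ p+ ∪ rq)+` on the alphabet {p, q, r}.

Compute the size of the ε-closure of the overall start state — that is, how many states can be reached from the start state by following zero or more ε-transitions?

9

Let C(F) = |ε-closure(F.start)| within fragment F, and note whether F accepts ε. Symbol fragments have C = 1 and do not accept ε. Then:
  p+ — |closure| = 1 + 1 = 2 (the body doesn't accept ε, so the new accept is not reached)
  rq — same as the first factor's closure: |closure| = 1
  p ∪ p+ ∪ rq — |closure| = 1 + 1 + 2 + 1 = 5 (the new accept is not ε-reachable since no branch accepts ε)
  (p ∪ p+ ∪ rq)+ — new start ε-reaches only the body's start; the new accept needs a symbol first: |closure| = 1 + 5 = 6
  q ∪ r ∪ (p ∪ p+ ∪ rq)+ — |closure| = 1 + 1 + 1 + 6 = 9 (the new accept is not ε-reachable since no branch accepts ε)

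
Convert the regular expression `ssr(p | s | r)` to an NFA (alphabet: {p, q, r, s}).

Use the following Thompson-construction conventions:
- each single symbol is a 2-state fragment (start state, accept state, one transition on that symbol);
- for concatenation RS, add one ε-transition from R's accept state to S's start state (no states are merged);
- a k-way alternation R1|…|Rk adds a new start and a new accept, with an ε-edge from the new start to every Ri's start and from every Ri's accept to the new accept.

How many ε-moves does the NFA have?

Recursing over subexpressions:
Each of the 6 symbol leaves contributes 0 ε-transitions.
  p | s | r — 6 ε-transitions
  ssr(p | s | r) — 9 ε-transitions

9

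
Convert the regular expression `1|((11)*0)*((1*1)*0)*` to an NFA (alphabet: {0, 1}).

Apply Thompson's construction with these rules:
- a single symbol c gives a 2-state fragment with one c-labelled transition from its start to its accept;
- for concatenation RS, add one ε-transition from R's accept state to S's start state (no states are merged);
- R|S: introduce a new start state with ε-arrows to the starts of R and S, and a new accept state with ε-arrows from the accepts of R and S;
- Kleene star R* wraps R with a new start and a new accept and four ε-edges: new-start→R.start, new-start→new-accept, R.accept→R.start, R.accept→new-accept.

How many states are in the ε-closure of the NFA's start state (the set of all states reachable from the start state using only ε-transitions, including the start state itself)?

18

Compute the ε-closure size of each fragment's start state recursively; a symbol fragment's start has no outgoing ε-edge, so its closure is just itself (size 1).
  11 — |ε-closure| equals the left operand's closure size = 1 (its accept is not ε-reachable, so the closure stops there)
  (11)* — the star's fresh start ε-reaches both the body's start and the fresh accept: |ε-closure| = 2 + 1 = 3
  (11)*0 — |ε-closure| = 3 + 1 = 4 (closure spills across the concat boundary because the left factor accepts ε)
  ((11)*0)* — the star's fresh start ε-reaches both the body's start and the fresh accept: |ε-closure| = 2 + 4 = 6
  1* — the star's fresh start ε-reaches both the body's start and the fresh accept: |ε-closure| = 2 + 1 = 3
  1*1 — |ε-closure| = 3 + 1 = 4 (closure spills across the concat boundary because the left factor accepts ε)
  (1*1)* — |ε-closure| = 1 (new start) + 4 (body) + 1 (new accept) = 6
  (1*1)*0 — |ε-closure| = 6 + 1 = 7 (closure spills across the concat boundary because the left factor accepts ε)
  ((1*1)*0)* — the star's fresh start ε-reaches both the body's start and the fresh accept: |ε-closure| = 2 + 7 = 9
  ((11)*0)*((1*1)*0)* — the left operand accepts ε, so the closure extends into the next operand (via the concat ε-link); |ε-closure| = 6 + 9 = 15
  1|((11)*0)*((1*1)*0)* — |ε-closure| = 1 (new start) + (1 + 15) + 1 (new accept, since some branch ε-reaches its own accept) = 18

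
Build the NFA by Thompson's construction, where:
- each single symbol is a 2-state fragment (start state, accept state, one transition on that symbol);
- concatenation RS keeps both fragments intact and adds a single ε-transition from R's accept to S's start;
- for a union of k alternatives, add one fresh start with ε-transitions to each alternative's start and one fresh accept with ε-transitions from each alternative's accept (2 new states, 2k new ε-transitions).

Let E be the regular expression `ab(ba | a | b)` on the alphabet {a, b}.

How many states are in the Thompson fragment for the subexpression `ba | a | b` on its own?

10

Fragment for `ba | a | b`:
Each of the 4 symbol leaves contributes a 2-state fragment.
  ba → 4 states
  ba | a | b → 10 states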